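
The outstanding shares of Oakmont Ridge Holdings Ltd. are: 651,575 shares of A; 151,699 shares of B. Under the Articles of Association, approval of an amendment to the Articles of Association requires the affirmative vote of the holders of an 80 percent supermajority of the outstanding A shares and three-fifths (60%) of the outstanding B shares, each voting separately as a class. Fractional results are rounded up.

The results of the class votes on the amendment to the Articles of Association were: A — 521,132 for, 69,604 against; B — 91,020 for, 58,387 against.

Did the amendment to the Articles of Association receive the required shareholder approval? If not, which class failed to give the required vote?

Not approved — the A shares did not give the required vote.

A: 4/5 of 651575 = 521260; 521,260 required, 521,132 in favor — not approved.
B: 3/5 of 151699 = 91019.40, rounded up to 91020; 91,020 required, 91,020 in favor — approved.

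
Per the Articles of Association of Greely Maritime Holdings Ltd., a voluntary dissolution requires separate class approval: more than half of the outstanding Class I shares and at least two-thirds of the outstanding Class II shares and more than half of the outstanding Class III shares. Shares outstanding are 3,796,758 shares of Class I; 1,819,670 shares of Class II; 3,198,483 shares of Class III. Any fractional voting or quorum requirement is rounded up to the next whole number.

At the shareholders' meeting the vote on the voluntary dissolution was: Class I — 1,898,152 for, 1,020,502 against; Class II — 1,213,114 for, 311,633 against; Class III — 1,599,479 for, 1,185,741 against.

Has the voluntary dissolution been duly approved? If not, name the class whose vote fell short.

Not approved — the Class I shares did not give the required vote.

Class I: a majority of 3796758 is 1898380; 1,898,380 required, 1,898,152 in favor — not approved.
Class II: 2/3 of 1819670 = 1213113.33, rounded up to 1213114; 1,213,114 required, 1,213,114 in favor — approved.
Class III: a majority of 3198483 is 1599242; 1,599,242 required, 1,599,479 in favor — approved.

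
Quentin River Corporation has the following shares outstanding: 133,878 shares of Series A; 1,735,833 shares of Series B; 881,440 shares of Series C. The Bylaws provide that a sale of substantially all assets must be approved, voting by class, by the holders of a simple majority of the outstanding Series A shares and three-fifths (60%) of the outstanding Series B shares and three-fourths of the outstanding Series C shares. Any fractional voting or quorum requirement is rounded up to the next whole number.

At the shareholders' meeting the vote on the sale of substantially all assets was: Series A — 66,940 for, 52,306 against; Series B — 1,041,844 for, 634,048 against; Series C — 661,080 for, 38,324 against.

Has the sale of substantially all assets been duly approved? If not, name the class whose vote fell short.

Series A: a majority of 133878 is 66940; 66,940 required, 66,940 in favor — approved.
Series B: 3/5 of 1735833 = 1041499.80, rounded up to 1041500; 1,041,500 required, 1,041,844 in favor — approved.
Series C: 3/4 of 881440 = 661080; 661,080 required, 661,080 in favor — approved.

Approved — every class gave the required vote.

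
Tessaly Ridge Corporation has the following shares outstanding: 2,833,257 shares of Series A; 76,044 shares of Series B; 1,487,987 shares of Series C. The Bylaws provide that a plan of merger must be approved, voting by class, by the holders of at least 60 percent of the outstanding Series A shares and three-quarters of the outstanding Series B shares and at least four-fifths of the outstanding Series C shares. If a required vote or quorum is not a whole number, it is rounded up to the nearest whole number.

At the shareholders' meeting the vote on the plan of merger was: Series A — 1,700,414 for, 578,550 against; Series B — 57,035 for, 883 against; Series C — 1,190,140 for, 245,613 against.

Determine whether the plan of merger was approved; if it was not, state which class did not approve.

Not approved — the Series C shares did not give the required vote.

Series A: 3/5 of 2833257 = 1699954.20, rounded up to 1699955; 1,699,955 required, 1,700,414 in favor — approved.
Series B: 3/4 of 76044 = 57033; 57,033 required, 57,035 in favor — approved.
Series C: 4/5 of 1487987 = 1190389.60, rounded up to 1190390; 1,190,390 required, 1,190,140 in favor — not approved.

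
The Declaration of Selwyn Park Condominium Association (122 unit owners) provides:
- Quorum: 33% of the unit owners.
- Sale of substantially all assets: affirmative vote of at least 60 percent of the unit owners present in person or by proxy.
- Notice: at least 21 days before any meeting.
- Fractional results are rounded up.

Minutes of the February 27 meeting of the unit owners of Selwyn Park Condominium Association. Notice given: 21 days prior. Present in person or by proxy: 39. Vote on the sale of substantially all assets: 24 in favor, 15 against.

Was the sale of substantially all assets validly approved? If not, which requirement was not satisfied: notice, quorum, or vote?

Invalid — quorum requirement not satisfied.

Notice: 21 days given; 21 required. Satisfied.
Quorum: 33% of 122 = 40.26, rounded up to 41; 39 present. Not satisfied.
Vote: requires three-fifths of those present (39); 3/5 of 39 = 23.40, rounded up to 24, so 24 needed; 24 in favor. Satisfied.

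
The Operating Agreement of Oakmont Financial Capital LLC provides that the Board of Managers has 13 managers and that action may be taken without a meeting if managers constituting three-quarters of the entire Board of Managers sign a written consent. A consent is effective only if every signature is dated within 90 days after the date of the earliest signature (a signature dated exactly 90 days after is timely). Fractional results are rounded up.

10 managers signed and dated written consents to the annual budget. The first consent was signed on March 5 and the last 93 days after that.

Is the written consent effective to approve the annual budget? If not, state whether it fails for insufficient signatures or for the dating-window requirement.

Not effective — dating-window requirement not satisfied.

Signatures required: three-quarters of 13 — 3/4 of 13 = 9.75, rounded up to 10, so 10 needed; 10 signed. Sufficient.
Dating window: the latest signature is 93 days after the earliest; the limit is 90 days. Outside the window.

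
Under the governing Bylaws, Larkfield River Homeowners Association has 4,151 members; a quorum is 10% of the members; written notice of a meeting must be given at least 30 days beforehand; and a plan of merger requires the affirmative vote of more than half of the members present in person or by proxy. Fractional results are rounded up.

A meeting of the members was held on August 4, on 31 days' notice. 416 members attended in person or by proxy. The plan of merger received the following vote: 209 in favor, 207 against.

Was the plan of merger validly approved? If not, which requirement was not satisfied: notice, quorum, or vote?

Valid — all requirements satisfied.

Notice: 31 days given; 30 required. Satisfied.
Quorum: 10% of 4,151 = 415.10, rounded up to 416; 416 present. Satisfied.
Vote: requires a majority of those present (416); a majority of 416 is 209, so 209 needed; 209 in favor. Satisfied.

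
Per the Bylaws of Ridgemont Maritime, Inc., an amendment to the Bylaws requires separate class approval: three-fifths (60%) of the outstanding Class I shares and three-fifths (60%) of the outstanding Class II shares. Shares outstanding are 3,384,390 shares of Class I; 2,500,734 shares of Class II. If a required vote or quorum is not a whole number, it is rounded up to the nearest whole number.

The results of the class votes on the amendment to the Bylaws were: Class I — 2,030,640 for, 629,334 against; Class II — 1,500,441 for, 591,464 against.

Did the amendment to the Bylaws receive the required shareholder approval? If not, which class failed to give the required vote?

Approved — every class gave the required vote.

Class I: 3/5 of 3384390 = 2030634; 2,030,634 required, 2,030,640 in favor — approved.
Class II: 3/5 of 2500734 = 1500440.40, rounded up to 1500441; 1,500,441 required, 1,500,441 in favor — approved.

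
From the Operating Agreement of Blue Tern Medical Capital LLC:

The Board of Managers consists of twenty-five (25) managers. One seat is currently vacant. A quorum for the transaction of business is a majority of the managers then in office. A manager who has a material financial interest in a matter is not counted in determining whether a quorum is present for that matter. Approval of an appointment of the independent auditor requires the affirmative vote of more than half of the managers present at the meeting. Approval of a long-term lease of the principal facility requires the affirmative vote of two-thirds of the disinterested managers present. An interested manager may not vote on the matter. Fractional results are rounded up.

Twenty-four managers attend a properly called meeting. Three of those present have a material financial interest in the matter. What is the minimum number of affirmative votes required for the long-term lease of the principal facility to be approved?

The long-term lease of the principal facility requires two-thirds of the disinterested managers present (24 − 3 = 21).
2/3 of 21 = 14.

14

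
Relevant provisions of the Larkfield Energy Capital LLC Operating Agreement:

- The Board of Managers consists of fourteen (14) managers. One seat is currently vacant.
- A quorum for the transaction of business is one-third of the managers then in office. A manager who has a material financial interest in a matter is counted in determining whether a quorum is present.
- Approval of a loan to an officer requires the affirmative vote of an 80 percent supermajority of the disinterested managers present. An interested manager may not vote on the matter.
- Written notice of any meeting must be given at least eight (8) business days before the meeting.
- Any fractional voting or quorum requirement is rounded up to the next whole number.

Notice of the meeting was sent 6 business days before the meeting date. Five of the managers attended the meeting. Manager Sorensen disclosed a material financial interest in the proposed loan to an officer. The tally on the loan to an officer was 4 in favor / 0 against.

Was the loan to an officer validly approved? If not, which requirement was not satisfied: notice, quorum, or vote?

Invalid — notice requirement not satisfied.

Notice: 6 business days given; 8 required (6 < 8). Not satisfied.
Quorum: 5 present (interested managers count toward quorum); quorum is 5. Satisfied.
Vote: the loan to an officer requires four-fifths of the disinterested managers present (5 − 1 = 4). 4/5 of 4 = 3.20, rounded up to 4, so 4 affirmative votes are needed; 4 voted in favor. Satisfied.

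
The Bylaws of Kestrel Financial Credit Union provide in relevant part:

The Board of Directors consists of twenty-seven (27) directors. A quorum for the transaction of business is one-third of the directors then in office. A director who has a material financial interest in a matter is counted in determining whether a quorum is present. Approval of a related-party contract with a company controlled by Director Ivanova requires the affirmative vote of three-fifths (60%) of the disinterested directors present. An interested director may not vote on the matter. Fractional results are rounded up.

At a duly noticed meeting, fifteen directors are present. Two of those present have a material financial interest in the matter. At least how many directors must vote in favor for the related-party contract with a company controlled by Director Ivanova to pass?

8

The related-party contract with a company controlled by Director Ivanova requires three-fifths of the disinterested directors present (15 − 2 = 13).
3/5 of 13 = 7.80, rounded up to 8.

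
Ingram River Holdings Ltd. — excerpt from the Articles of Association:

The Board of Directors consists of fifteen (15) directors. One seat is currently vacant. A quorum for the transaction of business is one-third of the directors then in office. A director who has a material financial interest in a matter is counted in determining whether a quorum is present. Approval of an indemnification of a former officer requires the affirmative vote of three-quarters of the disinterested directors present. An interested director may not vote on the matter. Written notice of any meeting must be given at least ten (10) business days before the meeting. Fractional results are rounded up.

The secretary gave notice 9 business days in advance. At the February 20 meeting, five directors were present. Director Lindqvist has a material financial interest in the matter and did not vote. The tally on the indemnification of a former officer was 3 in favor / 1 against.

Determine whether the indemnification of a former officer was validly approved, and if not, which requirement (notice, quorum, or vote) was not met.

Notice: 9 business days given; 10 required (9 < 10). Not satisfied.
Quorum: 5 present (interested directors count toward quorum); quorum is 5. Satisfied.
Vote: the indemnification of a former officer requires three-fourths of the disinterested directors present (5 − 1 = 4). 3/4 of 4 = 3, so 3 affirmative votes are needed; 3 voted in favor. Satisfied.

Invalid — notice requirement not satisfied.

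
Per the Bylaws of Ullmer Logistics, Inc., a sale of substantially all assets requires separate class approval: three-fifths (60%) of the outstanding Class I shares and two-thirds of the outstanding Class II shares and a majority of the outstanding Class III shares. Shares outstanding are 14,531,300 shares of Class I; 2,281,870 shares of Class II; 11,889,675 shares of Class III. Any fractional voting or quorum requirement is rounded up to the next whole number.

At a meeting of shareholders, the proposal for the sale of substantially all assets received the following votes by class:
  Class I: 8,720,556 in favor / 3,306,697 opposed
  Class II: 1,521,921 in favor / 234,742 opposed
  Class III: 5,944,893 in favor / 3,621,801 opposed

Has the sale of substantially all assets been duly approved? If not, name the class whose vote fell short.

Approved — every class gave the required vote.

Class I: 3/5 of 14531300 = 8718780; 8,718,780 required, 8,720,556 in favor — approved.
Class II: 2/3 of 2281870 = 1521246.67, rounded up to 1521247; 1,521,247 required, 1,521,921 in favor — approved.
Class III: a majority of 11889675 is 5944838; 5,944,838 required, 5,944,893 in favor — approved.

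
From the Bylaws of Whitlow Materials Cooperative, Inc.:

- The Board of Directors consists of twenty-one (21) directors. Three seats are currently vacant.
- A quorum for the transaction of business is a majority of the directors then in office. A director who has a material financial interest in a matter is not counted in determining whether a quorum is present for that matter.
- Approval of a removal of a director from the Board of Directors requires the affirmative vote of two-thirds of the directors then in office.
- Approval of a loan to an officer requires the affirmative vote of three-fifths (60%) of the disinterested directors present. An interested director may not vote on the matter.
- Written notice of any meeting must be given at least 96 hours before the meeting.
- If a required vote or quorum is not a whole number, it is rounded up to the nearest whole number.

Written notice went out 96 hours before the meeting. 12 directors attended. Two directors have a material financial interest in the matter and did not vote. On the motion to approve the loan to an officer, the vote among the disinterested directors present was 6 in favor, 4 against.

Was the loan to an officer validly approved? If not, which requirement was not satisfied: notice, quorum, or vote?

Valid — all requirements satisfied.

Notice: 96 hours given; 96 required (96 ≥ 96). Satisfied.
Quorum: 12 present, but the 2 interested directors do not count, leaving 10. Quorum is 10. Satisfied.
Vote: the loan to an officer requires three-fifths of the disinterested directors present (12 − 2 = 10). 3/5 of 10 = 6, so 6 affirmative votes are needed; 6 voted in favor. Satisfied.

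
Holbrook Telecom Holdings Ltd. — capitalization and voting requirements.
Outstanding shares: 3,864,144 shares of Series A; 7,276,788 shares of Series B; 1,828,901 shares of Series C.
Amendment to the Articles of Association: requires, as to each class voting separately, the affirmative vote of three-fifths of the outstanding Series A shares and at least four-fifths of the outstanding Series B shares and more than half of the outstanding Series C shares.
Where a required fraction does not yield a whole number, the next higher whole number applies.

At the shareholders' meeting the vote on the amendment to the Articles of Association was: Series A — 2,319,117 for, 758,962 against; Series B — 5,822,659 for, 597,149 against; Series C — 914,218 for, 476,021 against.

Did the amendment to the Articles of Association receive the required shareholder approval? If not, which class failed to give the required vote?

Not approved — the Series C shares did not give the required vote.

Series A: 3/5 of 3864144 = 2318486.40, rounded up to 2318487; 2,318,487 required, 2,319,117 in favor — approved.
Series B: 4/5 of 7276788 = 5821430.40, rounded up to 5821431; 5,821,431 required, 5,822,659 in favor — approved.
Series C: a majority of 1828901 is 914451; 914,451 required, 914,218 in favor — not approved.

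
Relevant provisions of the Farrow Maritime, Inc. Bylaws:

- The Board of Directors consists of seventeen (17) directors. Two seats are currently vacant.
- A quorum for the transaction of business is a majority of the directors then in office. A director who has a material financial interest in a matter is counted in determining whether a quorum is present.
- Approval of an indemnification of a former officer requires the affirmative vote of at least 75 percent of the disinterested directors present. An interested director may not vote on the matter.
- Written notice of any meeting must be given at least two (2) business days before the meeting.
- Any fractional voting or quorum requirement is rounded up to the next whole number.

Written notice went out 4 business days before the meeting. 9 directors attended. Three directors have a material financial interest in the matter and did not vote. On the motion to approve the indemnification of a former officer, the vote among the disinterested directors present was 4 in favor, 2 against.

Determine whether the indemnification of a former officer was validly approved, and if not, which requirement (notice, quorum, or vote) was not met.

Notice: 4 business days given; 2 required (4 ≥ 2). Satisfied.
Quorum: 9 present (interested directors count toward quorum); quorum is 8. Satisfied.
Vote: the indemnification of a former officer requires three-fourths of the disinterested directors present (9 − 3 = 6). 3/4 of 6 = 4.50, rounded up to 5, so 5 affirmative votes are needed; 4 voted in favor. Not satisfied.

Invalid — vote requirement not satisfied.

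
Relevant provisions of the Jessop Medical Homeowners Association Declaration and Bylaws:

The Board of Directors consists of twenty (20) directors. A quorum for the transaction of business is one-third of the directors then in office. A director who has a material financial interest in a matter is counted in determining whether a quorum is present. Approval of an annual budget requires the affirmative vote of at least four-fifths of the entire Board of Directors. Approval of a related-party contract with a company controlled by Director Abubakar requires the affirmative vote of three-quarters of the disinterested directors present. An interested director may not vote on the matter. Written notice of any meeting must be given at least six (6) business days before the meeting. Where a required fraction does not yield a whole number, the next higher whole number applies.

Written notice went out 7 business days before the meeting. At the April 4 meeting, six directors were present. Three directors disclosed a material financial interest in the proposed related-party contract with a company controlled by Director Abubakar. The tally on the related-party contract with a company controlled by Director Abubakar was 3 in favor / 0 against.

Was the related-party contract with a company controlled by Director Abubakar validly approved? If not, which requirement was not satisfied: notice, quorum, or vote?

Notice: 7 business days given; 6 required (7 ≥ 6). Satisfied.
Quorum: 6 present (interested directors count toward quorum); quorum is 7. Not satisfied.
Vote: the related-party contract with a company controlled by Director Abubakar requires three-fourths of the disinterested directors present (6 − 3 = 3). 3/4 of 3 = 2.25, rounded up to 3, so 3 affirmative votes are needed; 3 voted in favor. Satisfied. (Moot — without a quorum no business can be validly transacted.)

Invalid — quorum requirement not satisfied.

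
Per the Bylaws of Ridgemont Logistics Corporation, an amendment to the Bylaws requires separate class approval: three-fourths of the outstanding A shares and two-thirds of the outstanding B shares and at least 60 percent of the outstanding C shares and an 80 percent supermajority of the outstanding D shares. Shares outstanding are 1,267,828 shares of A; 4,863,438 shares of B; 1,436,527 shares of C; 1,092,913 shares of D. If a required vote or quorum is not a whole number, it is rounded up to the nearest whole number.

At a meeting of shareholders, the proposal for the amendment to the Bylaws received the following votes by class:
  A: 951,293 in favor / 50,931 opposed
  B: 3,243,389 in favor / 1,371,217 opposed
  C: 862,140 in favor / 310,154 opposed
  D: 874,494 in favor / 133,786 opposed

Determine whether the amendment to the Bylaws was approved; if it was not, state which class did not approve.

Approved — every class gave the required vote.

A: 3/4 of 1267828 = 950871; 950,871 required, 951,293 in favor — approved.
B: 2/3 of 4863438 = 3242292; 3,242,292 required, 3,243,389 in favor — approved.
C: 3/5 of 1436527 = 861916.20, rounded up to 861917; 861,917 required, 862,140 in favor — approved.
D: 4/5 of 1092913 = 874330.40, rounded up to 874331; 874,331 required, 874,494 in favor — approved.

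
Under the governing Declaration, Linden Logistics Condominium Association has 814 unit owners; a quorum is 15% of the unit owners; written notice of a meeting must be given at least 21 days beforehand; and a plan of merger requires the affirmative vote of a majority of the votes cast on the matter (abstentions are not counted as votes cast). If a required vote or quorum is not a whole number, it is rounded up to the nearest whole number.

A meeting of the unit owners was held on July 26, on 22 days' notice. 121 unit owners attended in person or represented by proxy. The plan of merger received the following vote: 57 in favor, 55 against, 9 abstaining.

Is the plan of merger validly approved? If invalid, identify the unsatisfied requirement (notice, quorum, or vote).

Notice: 22 days given; 21 required. Satisfied.
Quorum: 15% of 814 = 122.10, rounded up to 123; 121 present. Not satisfied.
Vote: requires a majority of the votes cast (121 − 9 abstaining = 112); a majority of 112 is 57, so 57 needed; 57 in favor. Satisfied.

Invalid — quorum requirement not satisfied.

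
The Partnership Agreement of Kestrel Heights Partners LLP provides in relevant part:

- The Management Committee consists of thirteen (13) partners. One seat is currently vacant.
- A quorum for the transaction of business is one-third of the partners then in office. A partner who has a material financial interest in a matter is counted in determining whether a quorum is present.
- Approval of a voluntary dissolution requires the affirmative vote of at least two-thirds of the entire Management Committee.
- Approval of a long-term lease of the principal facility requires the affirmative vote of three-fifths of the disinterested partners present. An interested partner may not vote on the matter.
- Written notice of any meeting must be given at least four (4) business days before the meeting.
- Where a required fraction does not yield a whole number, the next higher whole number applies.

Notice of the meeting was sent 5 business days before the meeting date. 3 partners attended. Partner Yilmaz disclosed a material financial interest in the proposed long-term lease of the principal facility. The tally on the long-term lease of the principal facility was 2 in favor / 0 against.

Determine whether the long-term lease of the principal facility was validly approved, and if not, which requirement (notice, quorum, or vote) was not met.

Notice: 5 business days given; 4 required (5 ≥ 4). Satisfied.
Quorum: 3 present (interested partners count toward quorum); quorum is 4. Not satisfied.
Vote: the long-term lease of the principal facility requires three-fifths of the disinterested partners present (3 − 1 = 2). 3/5 of 2 = 1.20, rounded up to 2, so 2 affirmative votes are needed; 2 voted in favor. Satisfied. (Moot — without a quorum no business can be validly transacted.)

Invalid — quorum requirement not satisfied.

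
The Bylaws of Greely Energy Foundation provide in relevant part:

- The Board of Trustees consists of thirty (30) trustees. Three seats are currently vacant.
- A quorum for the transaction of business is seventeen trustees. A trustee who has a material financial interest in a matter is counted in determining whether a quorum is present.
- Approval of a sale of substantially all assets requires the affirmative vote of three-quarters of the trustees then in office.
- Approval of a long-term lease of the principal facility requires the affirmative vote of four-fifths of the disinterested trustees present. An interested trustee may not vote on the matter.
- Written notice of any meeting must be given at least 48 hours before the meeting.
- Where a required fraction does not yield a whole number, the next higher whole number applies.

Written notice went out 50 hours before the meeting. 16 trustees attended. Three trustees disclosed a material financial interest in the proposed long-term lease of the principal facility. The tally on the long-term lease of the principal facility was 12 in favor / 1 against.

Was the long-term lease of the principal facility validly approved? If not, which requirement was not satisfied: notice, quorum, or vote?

Notice: 50 hours given; 48 required (50 ≥ 48). Satisfied.
Quorum: 16 present (interested trustees count toward quorum); quorum is 17. Not satisfied.
Vote: the long-term lease of the principal facility requires four-fifths of the disinterested trustees present (16 − 3 = 13). 4/5 of 13 = 10.40, rounded up to 11, so 11 affirmative votes are needed; 12 voted in favor. Satisfied. (Moot — without a quorum no business can be validly transacted.)

Invalid — quorum requirement not satisfied.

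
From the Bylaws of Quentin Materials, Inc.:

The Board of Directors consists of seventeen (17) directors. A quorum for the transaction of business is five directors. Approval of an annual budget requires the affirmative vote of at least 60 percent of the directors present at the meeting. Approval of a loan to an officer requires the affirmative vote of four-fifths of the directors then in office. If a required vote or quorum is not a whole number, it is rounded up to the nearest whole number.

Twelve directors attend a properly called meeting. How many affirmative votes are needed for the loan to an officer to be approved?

14

The loan to an officer requires four-fifths of the directors then in office (17).
4/5 of 17 = 13.60, rounded up to 14.
(Only 12 can vote, so the loan to an officer cannot pass at this meeting, but the required vote is still 14.)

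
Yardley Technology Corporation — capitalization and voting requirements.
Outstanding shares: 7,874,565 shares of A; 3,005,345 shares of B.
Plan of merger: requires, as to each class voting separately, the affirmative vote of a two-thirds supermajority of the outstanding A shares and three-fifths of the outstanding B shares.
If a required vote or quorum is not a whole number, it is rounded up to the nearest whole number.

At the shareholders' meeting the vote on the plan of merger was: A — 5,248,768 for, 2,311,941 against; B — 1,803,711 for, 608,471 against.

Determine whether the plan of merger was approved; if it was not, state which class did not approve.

Not approved — the A shares did not give the required vote.

A: 2/3 of 7874565 = 5249710; 5,249,710 required, 5,248,768 in favor — not approved.
B: 3/5 of 3005345 = 1803207; 1,803,207 required, 1,803,711 in favor — approved.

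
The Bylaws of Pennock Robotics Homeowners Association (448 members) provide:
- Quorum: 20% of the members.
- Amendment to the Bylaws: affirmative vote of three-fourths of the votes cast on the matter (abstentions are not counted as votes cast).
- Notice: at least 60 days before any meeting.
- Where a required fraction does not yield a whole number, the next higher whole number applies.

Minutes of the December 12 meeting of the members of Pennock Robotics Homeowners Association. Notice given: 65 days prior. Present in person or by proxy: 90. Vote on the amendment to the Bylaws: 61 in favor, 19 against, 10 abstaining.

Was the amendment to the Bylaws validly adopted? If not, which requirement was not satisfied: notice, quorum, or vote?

Valid — all requirements satisfied.

Notice: 65 days given; 60 required. Satisfied.
Quorum: 20% of 448 = 89.60, rounded up to 90; 90 present. Satisfied.
Vote: requires three-fourths of the votes cast (90 − 10 abstaining = 80); 3/4 of 80 = 60, so 60 needed; 61 in favor. Satisfied.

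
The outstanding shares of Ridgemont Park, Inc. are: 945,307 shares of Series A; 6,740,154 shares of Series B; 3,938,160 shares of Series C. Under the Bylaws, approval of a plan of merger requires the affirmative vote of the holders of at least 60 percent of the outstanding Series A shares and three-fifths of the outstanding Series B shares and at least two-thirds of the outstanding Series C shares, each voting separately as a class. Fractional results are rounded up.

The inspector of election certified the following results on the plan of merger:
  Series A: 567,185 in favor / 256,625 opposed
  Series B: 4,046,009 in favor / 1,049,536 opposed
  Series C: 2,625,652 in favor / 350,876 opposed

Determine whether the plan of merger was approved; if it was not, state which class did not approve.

Approved — every class gave the required vote.

Series A: 3/5 of 945307 = 567184.20, rounded up to 567185; 567,185 required, 567,185 in favor — approved.
Series B: 3/5 of 6740154 = 4044092.40, rounded up to 4044093; 4,044,093 required, 4,046,009 in favor — approved.
Series C: 2/3 of 3938160 = 2625440; 2,625,440 required, 2,625,652 in favor — approved.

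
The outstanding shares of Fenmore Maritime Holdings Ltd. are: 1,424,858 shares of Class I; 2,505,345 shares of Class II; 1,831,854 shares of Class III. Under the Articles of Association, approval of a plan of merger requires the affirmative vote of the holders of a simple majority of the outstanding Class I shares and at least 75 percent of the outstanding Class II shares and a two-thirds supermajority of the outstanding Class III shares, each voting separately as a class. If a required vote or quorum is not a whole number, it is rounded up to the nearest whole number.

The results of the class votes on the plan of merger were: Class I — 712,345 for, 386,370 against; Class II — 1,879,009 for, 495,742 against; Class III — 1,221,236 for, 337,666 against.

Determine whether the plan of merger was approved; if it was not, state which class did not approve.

Class I: a majority of 1424858 is 712430; 712,430 required, 712,345 in favor — not approved.
Class II: 3/4 of 2505345 = 1879008.75, rounded up to 1879009; 1,879,009 required, 1,879,009 in favor — approved.
Class III: 2/3 of 1831854 = 1221236; 1,221,236 required, 1,221,236 in favor — approved.

Not approved — the Class I shares did not give the required vote.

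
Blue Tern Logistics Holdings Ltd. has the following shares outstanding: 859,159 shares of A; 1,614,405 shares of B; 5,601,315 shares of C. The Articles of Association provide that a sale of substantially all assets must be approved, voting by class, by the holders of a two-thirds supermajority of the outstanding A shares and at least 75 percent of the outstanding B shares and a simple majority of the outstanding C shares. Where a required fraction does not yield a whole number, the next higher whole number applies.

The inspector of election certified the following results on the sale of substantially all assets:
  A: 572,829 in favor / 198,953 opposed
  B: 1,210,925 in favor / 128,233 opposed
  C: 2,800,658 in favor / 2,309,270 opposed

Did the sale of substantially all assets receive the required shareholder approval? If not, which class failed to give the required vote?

A: 2/3 of 859159 = 572772.67, rounded up to 572773; 572,773 required, 572,829 in favor — approved.
B: 3/4 of 1614405 = 1210803.75, rounded up to 1210804; 1,210,804 required, 1,210,925 in favor — approved.
C: a majority of 5601315 is 2800658; 2,800,658 required, 2,800,658 in favor — approved.

Approved — every class gave the required vote.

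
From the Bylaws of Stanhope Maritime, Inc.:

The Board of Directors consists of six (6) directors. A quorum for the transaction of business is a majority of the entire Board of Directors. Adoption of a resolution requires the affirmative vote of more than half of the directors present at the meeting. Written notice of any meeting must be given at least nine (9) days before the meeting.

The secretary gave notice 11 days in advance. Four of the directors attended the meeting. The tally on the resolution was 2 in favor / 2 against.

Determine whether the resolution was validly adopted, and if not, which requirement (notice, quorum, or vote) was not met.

Invalid — vote requirement not satisfied.

Notice: 11 days given; 9 required (11 ≥ 9). Satisfied.
Quorum: 4 present; quorum is 4. Satisfied.
Vote: the resolution requires a majority of the directors present (4). A majority of 4 is 3, so 3 affirmative votes are needed; 2 voted in favor. Not satisfied.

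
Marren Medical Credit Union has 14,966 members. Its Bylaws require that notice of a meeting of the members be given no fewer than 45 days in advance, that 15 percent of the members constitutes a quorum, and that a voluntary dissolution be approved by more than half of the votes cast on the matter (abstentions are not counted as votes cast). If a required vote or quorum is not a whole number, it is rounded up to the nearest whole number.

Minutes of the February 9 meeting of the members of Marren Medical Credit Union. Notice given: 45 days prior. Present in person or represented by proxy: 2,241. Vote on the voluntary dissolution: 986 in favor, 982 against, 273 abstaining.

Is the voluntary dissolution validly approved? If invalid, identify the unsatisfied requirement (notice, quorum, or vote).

Notice: 45 days given; 45 required. Satisfied.
Quorum: 15% of 14,966 = 2,244.90, rounded up to 2,245; 2,241 present. Not satisfied.
Vote: requires a majority of the votes cast (2,241 − 273 abstaining = 1,968); a majority of 1968 is 985, so 985 needed; 986 in favor. Satisfied.

Invalid — quorum requirement not satisfied.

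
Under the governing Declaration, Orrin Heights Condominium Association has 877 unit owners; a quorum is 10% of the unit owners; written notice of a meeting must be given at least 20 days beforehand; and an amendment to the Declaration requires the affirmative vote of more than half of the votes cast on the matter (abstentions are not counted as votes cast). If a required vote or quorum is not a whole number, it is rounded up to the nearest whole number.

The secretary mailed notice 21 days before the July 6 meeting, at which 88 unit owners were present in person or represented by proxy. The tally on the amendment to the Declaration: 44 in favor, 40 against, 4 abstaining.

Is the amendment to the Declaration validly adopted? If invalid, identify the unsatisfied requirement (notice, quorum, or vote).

Valid — all requirements satisfied.

Notice: 21 days given; 20 required. Satisfied.
Quorum: 10% of 877 = 87.70, rounded up to 88; 88 present. Satisfied.
Vote: requires a majority of the votes cast (88 − 4 abstaining = 84); a majority of 84 is 43, so 43 needed; 44 in favor. Satisfied.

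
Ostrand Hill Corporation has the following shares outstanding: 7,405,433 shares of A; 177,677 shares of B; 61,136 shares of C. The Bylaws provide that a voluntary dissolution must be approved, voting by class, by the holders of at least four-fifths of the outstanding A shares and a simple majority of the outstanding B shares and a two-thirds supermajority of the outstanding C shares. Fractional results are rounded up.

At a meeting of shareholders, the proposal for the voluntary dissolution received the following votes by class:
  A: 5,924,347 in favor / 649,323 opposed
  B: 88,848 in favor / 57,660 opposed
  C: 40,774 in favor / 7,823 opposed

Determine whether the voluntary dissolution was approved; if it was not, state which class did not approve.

A: 4/5 of 7405433 = 5924346.40, rounded up to 5924347; 5,924,347 required, 5,924,347 in favor — approved.
B: a majority of 177677 is 88839; 88,839 required, 88,848 in favor — approved.
C: 2/3 of 61136 = 40757.33, rounded up to 40758; 40,758 required, 40,774 in favor — approved.

Approved — every class gave the required vote.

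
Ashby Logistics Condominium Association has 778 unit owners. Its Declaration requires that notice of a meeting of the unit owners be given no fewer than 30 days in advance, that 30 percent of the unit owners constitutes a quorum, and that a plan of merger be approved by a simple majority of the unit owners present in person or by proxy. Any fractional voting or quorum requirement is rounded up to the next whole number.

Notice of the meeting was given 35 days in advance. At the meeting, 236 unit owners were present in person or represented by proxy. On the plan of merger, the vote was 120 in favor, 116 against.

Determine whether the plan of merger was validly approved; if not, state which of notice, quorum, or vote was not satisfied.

Valid — all requirements satisfied.

Notice: 35 days given; 30 required. Satisfied.
Quorum: 30% of 778 = 233.40, rounded up to 234; 236 present. Satisfied.
Vote: requires a majority of those present (236); a majority of 236 is 119, so 119 needed; 120 in favor. Satisfied.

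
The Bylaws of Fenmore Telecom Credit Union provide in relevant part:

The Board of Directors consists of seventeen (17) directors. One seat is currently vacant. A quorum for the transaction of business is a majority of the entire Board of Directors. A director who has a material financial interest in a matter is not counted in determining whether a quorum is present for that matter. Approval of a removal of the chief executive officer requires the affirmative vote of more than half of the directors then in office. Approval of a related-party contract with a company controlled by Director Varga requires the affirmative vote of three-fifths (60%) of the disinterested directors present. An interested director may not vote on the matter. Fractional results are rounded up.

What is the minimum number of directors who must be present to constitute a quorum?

9

A majority of 17 is 9.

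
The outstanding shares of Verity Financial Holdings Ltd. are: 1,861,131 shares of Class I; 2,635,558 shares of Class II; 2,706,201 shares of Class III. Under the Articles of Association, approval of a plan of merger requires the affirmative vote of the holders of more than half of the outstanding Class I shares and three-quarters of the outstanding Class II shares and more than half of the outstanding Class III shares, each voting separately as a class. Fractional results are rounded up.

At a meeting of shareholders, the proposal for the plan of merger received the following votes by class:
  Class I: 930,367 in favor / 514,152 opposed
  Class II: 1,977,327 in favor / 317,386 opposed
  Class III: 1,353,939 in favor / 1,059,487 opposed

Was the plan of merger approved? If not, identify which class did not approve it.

Class I: a majority of 1861131 is 930566; 930,566 required, 930,367 in favor — not approved.
Class II: 3/4 of 2635558 = 1976668.50, rounded up to 1976669; 1,976,669 required, 1,977,327 in favor — approved.
Class III: a majority of 2706201 is 1353101; 1,353,101 required, 1,353,939 in favor — approved.

Not approved — the Class I shares did not give the required vote.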